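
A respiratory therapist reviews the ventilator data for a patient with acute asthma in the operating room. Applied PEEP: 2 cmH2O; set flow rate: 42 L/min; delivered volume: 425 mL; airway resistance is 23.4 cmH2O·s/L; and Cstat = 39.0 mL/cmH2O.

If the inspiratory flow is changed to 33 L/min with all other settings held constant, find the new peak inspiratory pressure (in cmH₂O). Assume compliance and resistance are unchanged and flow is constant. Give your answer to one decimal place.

Flow: 42 L/min ÷ 60 = 0.7 L/s.
New flow: 33 L/min ÷ 60 = 0.55 L/s.
PIP = Vt/C + R·V̇ + PEEP (constant-flow equation of motion).
Only the resistive term changes: ΔPIP = R × ΔV̇ = 23.4 × (0.55 − 0.7) = 23.4 × -0.15 = -3.51 cmH2O.
Original PIP = 425/39.0 + 23.4×0.7 + 2 = 29.277 cmH2O; new PIP = 29.277 + (-3.51) = 25.767 cmH2O.

25.8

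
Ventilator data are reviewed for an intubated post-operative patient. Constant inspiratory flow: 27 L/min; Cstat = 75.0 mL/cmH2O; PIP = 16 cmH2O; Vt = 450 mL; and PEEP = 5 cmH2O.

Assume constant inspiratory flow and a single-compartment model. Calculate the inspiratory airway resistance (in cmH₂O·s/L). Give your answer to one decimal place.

11.1

Flow: 27 L/min ÷ 60 = 0.45 L/s.
Equation of motion (constant flow): PIP = Vt/C + R·V̇ + PEEP.
R·V̇ = PIP − Vt/C − PEEP = 16 − 450/75.0 − 5 = 16 − 6.0 − 5 = 5.0 cmH2O.
R = 5.0 / 0.45 = 11.111 cmH2O·s/L.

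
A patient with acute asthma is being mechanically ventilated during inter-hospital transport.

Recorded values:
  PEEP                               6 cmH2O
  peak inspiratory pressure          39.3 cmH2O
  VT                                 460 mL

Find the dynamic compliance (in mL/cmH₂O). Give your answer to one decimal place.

13.8

Dynamic compliance = Vt / (PIP − PEEP) = 460 / (39.3 − 6) = 460 / 33.3 = 13.814 mL/cmH2O.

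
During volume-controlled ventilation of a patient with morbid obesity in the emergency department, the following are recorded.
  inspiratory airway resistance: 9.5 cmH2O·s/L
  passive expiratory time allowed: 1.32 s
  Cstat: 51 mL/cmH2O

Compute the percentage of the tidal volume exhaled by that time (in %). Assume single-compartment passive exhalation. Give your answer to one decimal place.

93.4

τ = R × C = 9.5 × 51 mL/cmH2O = 9.5 × 0.051 L/cmH2O = 0.4845 s.
Passive exhalation: V(t)/V₀ = e^(−t/τ) = e^(−1.32/0.4845) = 0.06558.
Fraction exhaled = 1 − 0.06558 = 0.9344 → 93.44%.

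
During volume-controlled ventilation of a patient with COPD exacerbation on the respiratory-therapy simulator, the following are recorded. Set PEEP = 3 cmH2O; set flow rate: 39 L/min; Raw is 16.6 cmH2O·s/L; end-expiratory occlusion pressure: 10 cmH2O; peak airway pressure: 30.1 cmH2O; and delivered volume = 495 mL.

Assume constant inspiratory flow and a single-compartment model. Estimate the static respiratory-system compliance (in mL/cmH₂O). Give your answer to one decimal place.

53.2

Flow: 39 L/min ÷ 60 = 0.65 L/s.
Total PEEP = 10 cmH2O (set 3 + intrinsic 7); this is the baseline alveolar pressure.
Equation of motion (constant flow): PIP = Vt/C + R·V̇ + PEEP.
Vt/C = PIP − R·V̇ − PEEP = 30.1 − 16.6×0.65 − 10 = 30.1 − 10.79 − 10 = 9.31 cmH2O.
C = Vt / 9.31 = 495 / 9.31 = 53.169 mL/cmH2O.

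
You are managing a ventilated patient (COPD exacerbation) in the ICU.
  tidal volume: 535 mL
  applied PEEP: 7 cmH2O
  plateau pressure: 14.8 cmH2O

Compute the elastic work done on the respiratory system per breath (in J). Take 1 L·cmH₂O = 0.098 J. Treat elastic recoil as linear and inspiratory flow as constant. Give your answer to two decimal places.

0.20

Elastic work ≈ ½ × (Pplat − PEEP) × Vt = 0.5 × (14.8 − 7) × 0.535 L = 0.5 × 7.8 × 0.535 = 2.087 L·cmH2O.
× 0.098 J/(L·cmH2O) → 0.2045 J.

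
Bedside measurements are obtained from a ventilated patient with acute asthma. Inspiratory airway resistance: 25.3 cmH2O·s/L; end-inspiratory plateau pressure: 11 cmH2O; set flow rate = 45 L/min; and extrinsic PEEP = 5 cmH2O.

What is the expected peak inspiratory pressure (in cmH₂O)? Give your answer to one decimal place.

Flow: 45 L/min ÷ 60 = 0.75 L/s.
PIP = Pplat + Raw × flow = 11 + 25.3 × 0.75 = 11 + 18.975 = 29.975 cmH2O.

30.0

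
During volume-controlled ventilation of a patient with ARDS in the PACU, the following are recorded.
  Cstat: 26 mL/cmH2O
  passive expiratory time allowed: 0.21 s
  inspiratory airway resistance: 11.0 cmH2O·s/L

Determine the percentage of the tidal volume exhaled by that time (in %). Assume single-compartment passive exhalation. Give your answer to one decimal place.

52.0

τ = R × C = 11.0 × 26 mL/cmH2O = 11.0 × 0.026 L/cmH2O = 0.286 s.
Passive exhalation: V(t)/V₀ = e^(−t/τ) = e^(−0.21/0.286) = 0.4799.
Fraction exhaled = 1 − 0.4799 = 0.5201 → 52.01%.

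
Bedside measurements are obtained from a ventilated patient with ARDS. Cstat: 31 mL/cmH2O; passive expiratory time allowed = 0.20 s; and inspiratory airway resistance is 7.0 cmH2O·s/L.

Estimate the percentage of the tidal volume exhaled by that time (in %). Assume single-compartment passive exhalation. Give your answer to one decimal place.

τ = R × C = 7.0 × 31 mL/cmH2O = 7.0 × 0.031 L/cmH2O = 0.217 s.
Passive exhalation: V(t)/V₀ = e^(−t/τ) = e^(−0.20/0.217) = 0.3979.
Fraction exhaled = 1 − 0.3979 = 0.6021 → 60.21%.

60.2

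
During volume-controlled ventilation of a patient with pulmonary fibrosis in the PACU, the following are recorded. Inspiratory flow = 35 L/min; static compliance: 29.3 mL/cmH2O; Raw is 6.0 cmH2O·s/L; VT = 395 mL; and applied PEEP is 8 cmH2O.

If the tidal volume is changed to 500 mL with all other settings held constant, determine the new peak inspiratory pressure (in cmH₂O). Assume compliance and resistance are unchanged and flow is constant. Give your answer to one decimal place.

Flow: 35 L/min ÷ 60 = 0.5833 L/s.
PIP = Vt/C + R·V̇ + PEEP (constant-flow equation of motion).
Only the elastic term changes: ΔPIP = ΔVt / C = (500 − 395) / 29.3 = 3.584 cmH2O.
Original PIP = 395/29.3 + 6.0×0.5833 + 8 = 24.981 cmH2O; new PIP = 24.981 + (3.584) = 28.565 cmH2O.

28.6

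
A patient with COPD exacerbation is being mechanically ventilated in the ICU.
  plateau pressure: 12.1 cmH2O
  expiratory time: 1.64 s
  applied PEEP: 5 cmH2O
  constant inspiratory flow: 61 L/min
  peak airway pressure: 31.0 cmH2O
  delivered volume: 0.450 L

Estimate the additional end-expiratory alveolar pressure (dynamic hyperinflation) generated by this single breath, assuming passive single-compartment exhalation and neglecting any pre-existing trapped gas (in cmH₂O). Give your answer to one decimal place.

1.8

Flow: 61 L/min ÷ 60 = 1.0167 L/s.
R = (PIP − Pplat)/V̇ = (31.0 − 12.1) / 1.0167 = 18.9/1.0167 = 18.59 cmH2O·s/L.
C = Vt/(Pplat − PEEP) = 450.0 / (12.1 − 5) = 450.0/7.1 = 63.38 mL/cmH2O.
τ = R × C = 18.59 × 0.06338 L/cmH2O = 1.178 s.
Fraction remaining = e^(−Te/τ) = e^(−1.64/1.178) = 0.2485; trapped volume = 450.0 × 0.2485 = 111.83 mL.
Additional alveolar pressure from trapping ≈ V_trapped / C = 111.83 / 63.38 = 1.764 cmH2O.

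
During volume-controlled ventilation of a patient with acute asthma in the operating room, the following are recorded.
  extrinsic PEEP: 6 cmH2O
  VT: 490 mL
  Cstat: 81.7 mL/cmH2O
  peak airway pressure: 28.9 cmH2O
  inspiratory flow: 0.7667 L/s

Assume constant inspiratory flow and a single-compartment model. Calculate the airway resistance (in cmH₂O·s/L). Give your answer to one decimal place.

Equation of motion (constant flow): PIP = Vt/C + R·V̇ + PEEP.
R·V̇ = PIP − Vt/C − PEEP = 28.9 − 490/81.7 − 6 = 28.9 − 5.998 − 6 = 16.902 cmH2O.
R = 16.902 / 0.7667 = 22.045 cmH2O·s/L.

22.0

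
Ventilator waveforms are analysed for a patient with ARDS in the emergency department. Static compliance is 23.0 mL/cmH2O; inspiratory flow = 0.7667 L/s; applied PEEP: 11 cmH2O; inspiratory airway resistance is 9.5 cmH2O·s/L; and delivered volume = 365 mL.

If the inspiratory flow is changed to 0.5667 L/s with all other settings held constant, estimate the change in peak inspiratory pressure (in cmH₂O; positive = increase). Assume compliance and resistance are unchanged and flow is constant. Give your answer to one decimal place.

-1.9

PIP = Vt/C + R·V̇ + PEEP (constant-flow equation of motion).
Only the resistive term changes: ΔPIP = R × ΔV̇ = 9.5 × (0.5667 − 0.7667) = 9.5 × -0.2 = -1.9 cmH2O.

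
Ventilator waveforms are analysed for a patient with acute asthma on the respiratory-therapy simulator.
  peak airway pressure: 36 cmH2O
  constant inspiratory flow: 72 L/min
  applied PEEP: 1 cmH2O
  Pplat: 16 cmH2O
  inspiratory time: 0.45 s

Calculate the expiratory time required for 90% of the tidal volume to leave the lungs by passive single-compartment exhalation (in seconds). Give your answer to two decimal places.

Flow: 72 L/min ÷ 60 = 1.2 L/s.
Vt = flow × Ti = 1.2 L/s × 0.45 s × 1000 mL/L = 540.0 mL.
R = (PIP − Pplat)/V̇ = (36 − 16) / 1.2 = 20.0/1.2 = 16.667 cmH2O·s/L.
C = Vt/(Pplat − PEEP) = 540.0 / (16 − 1) = 540.0/15.0 = 36.0 mL/cmH2O.
τ = R × C = 16.667 × 0.036 L/cmH2O = 0.6 s.
t = −τ·ln(1 − 0.90) = −0.6·ln(0.1) = 1.382 s.

1.38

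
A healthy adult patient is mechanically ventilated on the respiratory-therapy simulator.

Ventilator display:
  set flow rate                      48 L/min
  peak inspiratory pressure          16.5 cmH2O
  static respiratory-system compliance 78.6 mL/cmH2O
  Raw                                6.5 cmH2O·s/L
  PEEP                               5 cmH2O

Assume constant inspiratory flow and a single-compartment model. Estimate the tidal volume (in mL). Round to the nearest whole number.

495

Flow: 48 L/min ÷ 60 = 0.8 L/s.
Equation of motion (constant flow): PIP = Vt/C + R·V̇ + PEEP.
Vt/C = PIP − R·V̇ − PEEP = 16.5 − 5.2 − 5 = 6.3 cmH2O.
Vt = C × 6.3 = 78.6 × 6.3 = 495.18 mL.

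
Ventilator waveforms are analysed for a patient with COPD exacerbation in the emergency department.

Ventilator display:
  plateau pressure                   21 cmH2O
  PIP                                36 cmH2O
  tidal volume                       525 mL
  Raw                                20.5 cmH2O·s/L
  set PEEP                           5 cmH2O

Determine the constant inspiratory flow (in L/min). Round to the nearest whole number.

flow = (PIP − Pplat) / Raw = (36 − 21) / 20.5 = 0.7317 L/s × 60 = 43.902 L/min.

44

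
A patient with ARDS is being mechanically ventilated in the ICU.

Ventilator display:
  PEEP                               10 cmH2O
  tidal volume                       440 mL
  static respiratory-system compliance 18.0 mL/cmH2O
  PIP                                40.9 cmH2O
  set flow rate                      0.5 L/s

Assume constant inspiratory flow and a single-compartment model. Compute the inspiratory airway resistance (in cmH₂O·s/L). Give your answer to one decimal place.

12.9

Equation of motion (constant flow): PIP = Vt/C + R·V̇ + PEEP.
R·V̇ = PIP − Vt/C − PEEP = 40.9 − 440/18.0 − 10 = 40.9 − 24.444 − 10 = 6.456 cmH2O.
R = 6.456 / 0.5 = 12.912 cmH2O·s/L.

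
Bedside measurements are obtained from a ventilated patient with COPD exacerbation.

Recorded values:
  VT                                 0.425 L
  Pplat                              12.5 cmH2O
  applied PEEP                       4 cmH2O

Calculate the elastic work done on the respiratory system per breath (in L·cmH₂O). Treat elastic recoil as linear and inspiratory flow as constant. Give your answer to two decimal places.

1.81

Elastic work ≈ ½ × (Pplat − PEEP) × Vt = 0.5 × (12.5 − 4) × 0.425 L = 0.5 × 8.5 × 0.425 = 1.806 L·cmH2O.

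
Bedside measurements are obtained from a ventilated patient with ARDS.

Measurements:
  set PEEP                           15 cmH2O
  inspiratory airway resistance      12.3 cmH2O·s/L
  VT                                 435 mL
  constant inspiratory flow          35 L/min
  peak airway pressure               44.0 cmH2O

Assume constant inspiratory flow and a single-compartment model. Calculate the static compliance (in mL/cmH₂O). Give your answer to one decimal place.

19.9

Flow: 35 L/min ÷ 60 = 0.5833 L/s.
Equation of motion (constant flow): PIP = Vt/C + R·V̇ + PEEP.
Vt/C = PIP − R·V̇ − PEEP = 44.0 − 12.3×0.5833 − 15 = 44.0 − 7.175 − 15 = 21.825 cmH2O.
C = Vt / 21.825 = 435 / 21.825 = 19.931 mL/cmH2O.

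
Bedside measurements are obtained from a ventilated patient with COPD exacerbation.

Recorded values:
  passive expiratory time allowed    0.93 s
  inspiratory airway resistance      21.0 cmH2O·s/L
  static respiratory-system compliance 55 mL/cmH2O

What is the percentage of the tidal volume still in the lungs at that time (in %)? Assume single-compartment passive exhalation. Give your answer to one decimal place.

44.7

τ = R × C = 21.0 × 55 mL/cmH2O = 21.0 × 0.055 L/cmH2O = 1.155 s.
Passive exhalation: V(t)/V₀ = e^(−t/τ) = e^(−0.93/1.155) = 0.447.
Fraction remaining = 0.447 → 44.7%.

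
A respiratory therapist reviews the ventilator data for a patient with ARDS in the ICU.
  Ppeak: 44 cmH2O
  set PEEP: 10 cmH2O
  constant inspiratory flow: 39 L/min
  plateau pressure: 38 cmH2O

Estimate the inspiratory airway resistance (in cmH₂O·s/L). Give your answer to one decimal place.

Flow: 39 L/min ÷ 60 = 0.65 L/s.
Raw = (PIP − Pplat) / flow = (44 − 38) / 0.65 = 6.0 / 0.65 = 9.231 cmH2O·s/L.

9.2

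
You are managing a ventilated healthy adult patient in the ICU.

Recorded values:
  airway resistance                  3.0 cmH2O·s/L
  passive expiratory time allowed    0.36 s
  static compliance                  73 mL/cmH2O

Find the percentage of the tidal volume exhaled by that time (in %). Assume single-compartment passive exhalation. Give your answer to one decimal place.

80.7

τ = R × C = 3.0 × 73 mL/cmH2O = 3.0 × 0.073 L/cmH2O = 0.219 s.
Passive exhalation: V(t)/V₀ = e^(−t/τ) = e^(−0.36/0.219) = 0.1932.
Fraction exhaled = 1 − 0.1932 = 0.8068 → 80.68%.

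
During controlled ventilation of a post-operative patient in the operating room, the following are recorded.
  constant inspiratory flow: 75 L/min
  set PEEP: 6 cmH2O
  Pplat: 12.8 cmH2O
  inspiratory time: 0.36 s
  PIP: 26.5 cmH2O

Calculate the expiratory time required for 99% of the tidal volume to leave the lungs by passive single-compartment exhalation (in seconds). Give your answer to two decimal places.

Flow: 75 L/min ÷ 60 = 1.25 L/s.
Vt = flow × Ti = 1.25 L/s × 0.36 s × 1000 mL/L = 450.0 mL.
R = (PIP − Pplat)/V̇ = (26.5 − 12.8) / 1.25 = 13.7/1.25 = 10.96 cmH2O·s/L.
C = Vt/(Pplat − PEEP) = 450.0 / (12.8 − 6) = 450.0/6.8 = 66.176 mL/cmH2O.
τ = R × C = 10.96 × 0.06618 L/cmH2O = 0.7253 s.
t = −τ·ln(1 − 0.99) = −0.7253·ln(0.01) = 3.34 s.

3.34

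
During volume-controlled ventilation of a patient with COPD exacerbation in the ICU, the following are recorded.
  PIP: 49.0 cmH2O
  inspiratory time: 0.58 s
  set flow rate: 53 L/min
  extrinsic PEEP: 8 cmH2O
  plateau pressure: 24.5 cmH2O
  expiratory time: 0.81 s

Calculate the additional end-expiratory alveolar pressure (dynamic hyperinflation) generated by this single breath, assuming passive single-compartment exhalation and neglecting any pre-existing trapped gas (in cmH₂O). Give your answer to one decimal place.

6.4

Flow: 53 L/min ÷ 60 = 0.8833 L/s.
Vt = flow × Ti = 0.8833 L/s × 0.58 s × 1000 mL/L = 512.31 mL.
R = (PIP − Pplat)/V̇ = (49.0 − 24.5) / 0.8833 = 24.5/0.8833 = 27.737 cmH2O·s/L.
C = Vt/(Pplat − PEEP) = 512.31 / (24.5 − 8) = 512.31/16.5 = 31.049 mL/cmH2O.
τ = R × C = 27.737 × 0.03105 L/cmH2O = 0.8612 s.
Fraction remaining = e^(−Te/τ) = e^(−0.81/0.8612) = 0.3904; trapped volume = 512.31 × 0.3904 = 200.01 mL.
Additional alveolar pressure from trapping ≈ V_trapped / C = 200.01 / 31.049 = 6.442 cmH2O.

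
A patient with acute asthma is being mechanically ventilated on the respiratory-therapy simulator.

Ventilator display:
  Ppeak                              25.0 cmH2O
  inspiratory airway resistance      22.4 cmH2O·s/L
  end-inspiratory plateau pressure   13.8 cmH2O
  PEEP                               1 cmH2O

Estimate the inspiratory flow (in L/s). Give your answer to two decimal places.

flow = (PIP − Pplat) / Raw = 11.2 / 22.4 = 0.5 L/s.

0.50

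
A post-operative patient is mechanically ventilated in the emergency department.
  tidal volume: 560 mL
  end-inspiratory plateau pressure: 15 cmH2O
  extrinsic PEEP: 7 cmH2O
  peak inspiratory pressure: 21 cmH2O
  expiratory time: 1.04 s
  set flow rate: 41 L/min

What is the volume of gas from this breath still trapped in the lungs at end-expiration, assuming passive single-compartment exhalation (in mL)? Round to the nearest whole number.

Flow: 41 L/min ÷ 60 = 0.6833 L/s.
R = (PIP − Pplat)/V̇ = (21 − 15) / 0.6833 = 6.0/0.6833 = 8.781 cmH2O·s/L.
C = Vt/(Pplat − PEEP) = 560.0 / (15 − 7) = 560.0/8.0 = 70.0 mL/cmH2O.
τ = R × C = 8.781 × 0.07 L/cmH2O = 0.6147 s.
Fraction remaining = e^(−Te/τ) = e^(−1.04/0.6147) = 0.1842.
Trapped volume = 560.0 × 0.1842 = 103.15 mL.

103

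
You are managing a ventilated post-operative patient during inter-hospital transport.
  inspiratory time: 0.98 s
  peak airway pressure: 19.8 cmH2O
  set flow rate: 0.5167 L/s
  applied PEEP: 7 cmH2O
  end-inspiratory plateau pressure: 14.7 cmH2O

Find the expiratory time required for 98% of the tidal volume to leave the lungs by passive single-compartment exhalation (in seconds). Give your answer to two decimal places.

2.54

Vt = flow × Ti = 0.5167 L/s × 0.98 s × 1000 mL/L = 506.37 mL.
R = (PIP − Pplat)/V̇ = (19.8 − 14.7) / 0.5167 = 5.1/0.5167 = 9.87 cmH2O·s/L.
C = Vt/(Pplat − PEEP) = 506.37 / (14.7 − 7) = 506.37/7.7 = 65.762 mL/cmH2O.
τ = R × C = 9.87 × 0.06576 L/cmH2O = 0.6491 s.
t = −τ·ln(1 − 0.98) = −0.6491·ln(0.02) = 2.539 s.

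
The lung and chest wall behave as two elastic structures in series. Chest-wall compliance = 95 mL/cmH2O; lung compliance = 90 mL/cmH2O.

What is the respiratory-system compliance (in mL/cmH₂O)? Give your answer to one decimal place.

46.2

Lung and chest wall are elastances in series: 1/Crs = 1/CL + 1/Ccw.
1/Crs = 1/90 + 1/95 = 0.02164.
Crs = 46.211 mL/cmH2O.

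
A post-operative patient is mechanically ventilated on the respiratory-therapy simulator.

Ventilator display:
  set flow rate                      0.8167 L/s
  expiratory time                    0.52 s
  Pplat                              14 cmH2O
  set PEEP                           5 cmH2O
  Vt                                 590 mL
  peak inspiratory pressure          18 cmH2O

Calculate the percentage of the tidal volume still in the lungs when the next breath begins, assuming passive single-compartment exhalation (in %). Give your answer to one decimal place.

19.8

R = (PIP − Pplat)/V̇ = (18 − 14) / 0.8167 = 4.0/0.8167 = 4.898 cmH2O·s/L.
C = Vt/(Pplat − PEEP) = 590.0 / (14 − 5) = 590.0/9.0 = 65.556 mL/cmH2O.
τ = R × C = 4.898 × 0.06556 L/cmH2O = 0.3211 s.
Fraction remaining at end-expiration = e^(−Te/τ) = e^(−0.52/0.3211) = 0.198 → 19.8%.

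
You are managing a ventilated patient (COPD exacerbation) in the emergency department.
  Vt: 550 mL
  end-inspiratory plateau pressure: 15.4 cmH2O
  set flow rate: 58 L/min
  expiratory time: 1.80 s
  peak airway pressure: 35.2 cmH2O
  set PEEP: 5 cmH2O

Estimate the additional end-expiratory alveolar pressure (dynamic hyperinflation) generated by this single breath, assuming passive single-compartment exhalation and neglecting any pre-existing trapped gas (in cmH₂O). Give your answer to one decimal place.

Flow: 58 L/min ÷ 60 = 0.9667 L/s.
R = (PIP − Pplat)/V̇ = (35.2 − 15.4) / 0.9667 = 19.8/0.9667 = 20.482 cmH2O·s/L.
C = Vt/(Pplat − PEEP) = 550.0 / (15.4 − 5) = 550.0/10.4 = 52.885 mL/cmH2O.
τ = R × C = 20.482 × 0.05289 L/cmH2O = 1.083 s.
Fraction remaining = e^(−Te/τ) = e^(−1.80/1.083) = 0.1897; trapped volume = 550.0 × 0.1897 = 104.34 mL.
Additional alveolar pressure from trapping ≈ V_trapped / C = 104.34 / 52.885 = 1.973 cmH2O.

2.0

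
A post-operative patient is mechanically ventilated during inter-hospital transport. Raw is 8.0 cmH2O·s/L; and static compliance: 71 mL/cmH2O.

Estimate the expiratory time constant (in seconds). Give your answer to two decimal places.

0.57

τ = R × C = 8.0 × 71 mL/cmH2O = 8.0 × 0.071 L/cmH2O = 0.568 s.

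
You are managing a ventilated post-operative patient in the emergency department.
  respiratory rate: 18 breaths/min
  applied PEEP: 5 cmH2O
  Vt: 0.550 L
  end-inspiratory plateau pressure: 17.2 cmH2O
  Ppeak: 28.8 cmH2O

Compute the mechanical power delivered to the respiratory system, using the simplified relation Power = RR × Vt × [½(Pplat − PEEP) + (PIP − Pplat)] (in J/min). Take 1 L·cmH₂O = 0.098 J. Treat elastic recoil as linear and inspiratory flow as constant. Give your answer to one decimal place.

Per-breath work = Vt × [½(Pplat−PEEP) + (PIP−Pplat)] = 0.550 × [0.5×12.2 + 11.6] = 0.550 × 17.7 = 9.735 L·cmH2O.
Power = 18 × 9.735 = 175.23 L·cmH2O/min.
× 0.098 J/(L·cmH2O) → 17.173 J/min.

17.2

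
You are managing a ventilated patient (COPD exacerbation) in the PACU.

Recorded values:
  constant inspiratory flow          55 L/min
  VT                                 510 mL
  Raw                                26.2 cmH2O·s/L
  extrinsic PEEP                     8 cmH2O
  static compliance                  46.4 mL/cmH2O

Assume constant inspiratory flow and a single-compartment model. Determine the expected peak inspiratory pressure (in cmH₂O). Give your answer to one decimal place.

43.0

Flow: 55 L/min ÷ 60 = 0.9167 L/s.
Equation of motion (constant flow): PIP = Vt/C + R·V̇ + PEEP.
PIP = 510/46.4 + 26.2×0.9167 + 8 = 10.991 + 24.018 + 8 = 43.009 cmH2O.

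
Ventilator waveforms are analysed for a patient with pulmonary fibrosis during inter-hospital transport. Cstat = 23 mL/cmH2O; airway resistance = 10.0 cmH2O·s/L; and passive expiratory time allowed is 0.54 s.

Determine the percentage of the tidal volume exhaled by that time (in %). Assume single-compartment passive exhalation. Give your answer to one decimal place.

90.4

τ = R × C = 10.0 × 23 mL/cmH2O = 10.0 × 0.023 L/cmH2O = 0.23 s.
Passive exhalation: V(t)/V₀ = e^(−t/τ) = e^(−0.54/0.23) = 0.09558.
Fraction exhaled = 1 − 0.09558 = 0.9044 → 90.44%.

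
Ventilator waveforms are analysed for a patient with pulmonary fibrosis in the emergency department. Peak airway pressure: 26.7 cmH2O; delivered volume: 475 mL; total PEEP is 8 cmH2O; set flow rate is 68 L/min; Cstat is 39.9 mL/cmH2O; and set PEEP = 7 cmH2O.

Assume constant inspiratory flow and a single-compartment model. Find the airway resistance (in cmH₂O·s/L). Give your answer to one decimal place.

6.0

Flow: 68 L/min ÷ 60 = 1.1333 L/s.
Total PEEP = 8 cmH2O (set 7 + intrinsic 1); this is the baseline alveolar pressure.
Equation of motion (constant flow): PIP = Vt/C + R·V̇ + PEEP.
R·V̇ = PIP − Vt/C − PEEP = 26.7 − 475/39.9 − 8 = 26.7 − 11.905 − 8 = 6.795 cmH2O.
R = 6.795 / 1.1333 = 5.996 cmH2O·s/L.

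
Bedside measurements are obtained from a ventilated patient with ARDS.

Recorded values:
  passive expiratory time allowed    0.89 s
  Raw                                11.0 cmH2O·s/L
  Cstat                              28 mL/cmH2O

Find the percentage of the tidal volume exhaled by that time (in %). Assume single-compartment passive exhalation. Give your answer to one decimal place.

τ = R × C = 11.0 × 28 mL/cmH2O = 11.0 × 0.028 L/cmH2O = 0.308 s.
Passive exhalation: V(t)/V₀ = e^(−t/τ) = e^(−0.89/0.308) = 0.0556.
Fraction exhaled = 1 − 0.0556 = 0.9444 → 94.44%.

94.4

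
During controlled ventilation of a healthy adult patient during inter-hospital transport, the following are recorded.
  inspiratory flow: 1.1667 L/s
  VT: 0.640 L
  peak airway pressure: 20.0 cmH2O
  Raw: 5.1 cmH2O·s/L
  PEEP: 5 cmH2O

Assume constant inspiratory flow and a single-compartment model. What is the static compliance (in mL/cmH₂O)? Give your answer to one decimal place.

70.7

Equation of motion (constant flow): PIP = Vt/C + R·V̇ + PEEP.
Vt/C = PIP − R·V̇ − PEEP = 20.0 − 5.1×1.1667 − 5 = 20.0 − 5.95 − 5 = 9.05 cmH2O.
C = Vt / 9.05 = 640 / 9.05 = 70.718 mL/cmH2O.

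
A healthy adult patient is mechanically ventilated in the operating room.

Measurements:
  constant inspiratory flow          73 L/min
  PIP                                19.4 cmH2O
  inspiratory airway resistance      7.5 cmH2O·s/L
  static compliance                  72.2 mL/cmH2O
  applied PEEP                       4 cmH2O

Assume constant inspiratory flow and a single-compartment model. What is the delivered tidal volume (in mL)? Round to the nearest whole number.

Flow: 73 L/min ÷ 60 = 1.2167 L/s.
Equation of motion (constant flow): PIP = Vt/C + R·V̇ + PEEP.
Vt/C = PIP − R·V̇ − PEEP = 19.4 − 9.125 − 4 = 6.275 cmH2O.
Vt = C × 6.275 = 72.2 × 6.275 = 453.06 mL.

453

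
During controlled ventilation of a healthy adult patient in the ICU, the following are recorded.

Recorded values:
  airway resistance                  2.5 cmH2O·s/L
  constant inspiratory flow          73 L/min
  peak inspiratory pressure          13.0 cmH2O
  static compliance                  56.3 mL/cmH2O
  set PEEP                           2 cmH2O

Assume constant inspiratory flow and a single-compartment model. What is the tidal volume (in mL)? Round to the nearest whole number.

Flow: 73 L/min ÷ 60 = 1.2167 L/s.
Equation of motion (constant flow): PIP = Vt/C + R·V̇ + PEEP.
Vt/C = PIP − R·V̇ − PEEP = 13.0 − 3.042 − 2 = 7.958 cmH2O.
Vt = C × 7.958 = 56.3 × 7.958 = 448.04 mL.

448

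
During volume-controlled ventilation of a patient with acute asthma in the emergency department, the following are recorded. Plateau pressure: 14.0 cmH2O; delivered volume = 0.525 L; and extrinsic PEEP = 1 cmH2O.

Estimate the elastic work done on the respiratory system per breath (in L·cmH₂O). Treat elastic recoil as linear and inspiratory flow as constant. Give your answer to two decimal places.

Elastic work ≈ ½ × (Pplat − PEEP) × Vt = 0.5 × (14.0 − 1) × 0.525 L = 0.5 × 13.0 × 0.525 = 3.413 L·cmH2O.

3.41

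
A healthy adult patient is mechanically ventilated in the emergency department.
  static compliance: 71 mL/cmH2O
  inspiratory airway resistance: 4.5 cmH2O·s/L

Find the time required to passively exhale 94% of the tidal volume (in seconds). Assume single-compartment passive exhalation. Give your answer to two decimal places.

τ = R × C = 4.5 × 71 mL/cmH2O = 4.5 × 0.071 L/cmH2O = 0.3195 s.
Exhaled fraction f = 1 − e^(−t/τ) → t = −τ·ln(1 − f) = −0.3195·ln(0.06) = 0.8989 s.

0.90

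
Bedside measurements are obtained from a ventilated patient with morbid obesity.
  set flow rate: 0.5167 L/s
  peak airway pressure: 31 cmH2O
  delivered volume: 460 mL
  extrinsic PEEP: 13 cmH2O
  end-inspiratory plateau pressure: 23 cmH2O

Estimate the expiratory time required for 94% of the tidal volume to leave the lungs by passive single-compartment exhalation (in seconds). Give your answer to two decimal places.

2.00

R = (PIP − Pplat)/V̇ = (31 − 23) / 0.5167 = 8.0/0.5167 = 15.483 cmH2O·s/L.
C = Vt/(Pplat − PEEP) = 460.0 / (23 − 13) = 460.0/10.0 = 46.0 mL/cmH2O.
τ = R × C = 15.483 × 0.046 L/cmH2O = 0.7122 s.
t = −τ·ln(1 − 0.94) = −0.7122·ln(0.06) = 2.004 s.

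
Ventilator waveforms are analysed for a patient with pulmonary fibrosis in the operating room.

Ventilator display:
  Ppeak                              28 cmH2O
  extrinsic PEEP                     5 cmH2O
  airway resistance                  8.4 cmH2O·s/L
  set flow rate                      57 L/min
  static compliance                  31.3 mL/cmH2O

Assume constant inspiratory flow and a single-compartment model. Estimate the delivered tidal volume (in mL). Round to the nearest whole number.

470

Flow: 57 L/min ÷ 60 = 0.95 L/s.
Equation of motion (constant flow): PIP = Vt/C + R·V̇ + PEEP.
Vt/C = PIP − R·V̇ − PEEP = 28 − 7.98 − 5 = 15.02 cmH2O.
Vt = C × 15.02 = 31.3 × 15.02 = 470.13 mL.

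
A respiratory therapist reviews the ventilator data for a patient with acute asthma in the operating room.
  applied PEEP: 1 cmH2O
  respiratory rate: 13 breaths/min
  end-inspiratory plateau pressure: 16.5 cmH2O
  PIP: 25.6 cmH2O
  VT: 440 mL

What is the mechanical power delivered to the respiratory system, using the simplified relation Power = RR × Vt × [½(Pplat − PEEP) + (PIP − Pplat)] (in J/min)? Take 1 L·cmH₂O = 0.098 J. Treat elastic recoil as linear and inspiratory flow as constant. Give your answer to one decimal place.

Per-breath work = Vt × [½(Pplat−PEEP) + (PIP−Pplat)] = 0.440 × [0.5×15.5 + 9.1] = 0.440 × 16.85 = 7.414 L·cmH2O.
Power = 13 × 7.414 = 96.382 L·cmH2O/min.
× 0.098 J/(L·cmH2O) → 9.445 J/min.

9.4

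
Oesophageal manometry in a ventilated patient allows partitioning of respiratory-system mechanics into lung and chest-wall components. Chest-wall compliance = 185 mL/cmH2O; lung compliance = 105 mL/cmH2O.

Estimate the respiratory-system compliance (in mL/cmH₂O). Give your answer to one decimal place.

67.0

Lung and chest wall are elastances in series: 1/Crs = 1/CL + 1/Ccw.
1/Crs = 1/105 + 1/185 = 0.01493.
Crs = 66.979 mL/cmH2O.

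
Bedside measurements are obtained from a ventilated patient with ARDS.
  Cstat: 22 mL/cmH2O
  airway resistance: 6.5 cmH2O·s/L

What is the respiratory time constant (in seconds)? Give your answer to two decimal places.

τ = R × C = 6.5 × 22 mL/cmH2O = 6.5 × 0.022 L/cmH2O = 0.143 s.

0.14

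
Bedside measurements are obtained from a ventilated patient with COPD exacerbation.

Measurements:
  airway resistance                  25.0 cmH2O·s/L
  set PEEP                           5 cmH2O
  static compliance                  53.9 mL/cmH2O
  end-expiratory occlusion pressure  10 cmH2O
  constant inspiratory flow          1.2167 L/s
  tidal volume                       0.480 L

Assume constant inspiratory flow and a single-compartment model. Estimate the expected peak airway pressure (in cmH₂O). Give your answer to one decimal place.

49.3

Total PEEP = 10 cmH2O (set 5 + intrinsic 5); this is the baseline alveolar pressure.
Equation of motion (constant flow): PIP = Vt/C + R·V̇ + PEEP.
PIP = 480/53.9 + 25.0×1.2167 + 10 = 8.905 + 30.418 + 10 = 49.323 cmH2O.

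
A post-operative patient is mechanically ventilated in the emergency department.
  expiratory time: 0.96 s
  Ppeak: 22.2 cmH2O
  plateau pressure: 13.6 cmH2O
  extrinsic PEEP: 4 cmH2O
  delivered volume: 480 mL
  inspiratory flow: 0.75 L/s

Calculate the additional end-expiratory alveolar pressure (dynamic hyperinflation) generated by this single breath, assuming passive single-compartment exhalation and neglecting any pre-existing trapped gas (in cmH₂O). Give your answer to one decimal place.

R = (PIP − Pplat)/V̇ = (22.2 − 13.6) / 0.75 = 8.6/0.75 = 11.467 cmH2O·s/L.
C = Vt/(Pplat − PEEP) = 480.0 / (13.6 − 4) = 480.0/9.6 = 50.0 mL/cmH2O.
τ = R × C = 11.467 × 0.05 L/cmH2O = 0.5734 s.
Fraction remaining = e^(−Te/τ) = e^(−0.96/0.5734) = 0.1875; trapped volume = 480.0 × 0.1875 = 90.0 mL.
Additional alveolar pressure from trapping ≈ V_trapped / C = 90.0 / 50.0 = 1.8 cmH2O.

1.8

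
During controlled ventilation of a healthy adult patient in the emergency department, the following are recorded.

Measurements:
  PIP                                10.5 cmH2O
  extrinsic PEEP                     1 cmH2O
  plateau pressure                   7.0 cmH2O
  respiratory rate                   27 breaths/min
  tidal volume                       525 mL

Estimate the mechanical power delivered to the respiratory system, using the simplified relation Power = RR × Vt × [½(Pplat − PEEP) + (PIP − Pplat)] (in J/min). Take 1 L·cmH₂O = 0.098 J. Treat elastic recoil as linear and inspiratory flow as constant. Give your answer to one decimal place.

9.0

Per-breath work = Vt × [½(Pplat−PEEP) + (PIP−Pplat)] = 0.525 × [0.5×6.0 + 3.5] = 0.525 × 6.5 = 3.413 L·cmH2O.
Power = 27 × 3.413 = 92.151 L·cmH2O/min.
× 0.098 J/(L·cmH2O) → 9.031 J/min.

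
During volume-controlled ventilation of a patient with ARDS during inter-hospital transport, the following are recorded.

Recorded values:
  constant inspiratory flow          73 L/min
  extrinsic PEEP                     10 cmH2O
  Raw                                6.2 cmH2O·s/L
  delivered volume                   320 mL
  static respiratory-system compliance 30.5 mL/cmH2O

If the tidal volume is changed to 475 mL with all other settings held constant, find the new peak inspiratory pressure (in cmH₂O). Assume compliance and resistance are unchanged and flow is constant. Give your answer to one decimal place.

Flow: 73 L/min ÷ 60 = 1.2167 L/s.
PIP = Vt/C + R·V̇ + PEEP (constant-flow equation of motion).
Only the elastic term changes: ΔPIP = ΔVt / C = (475 − 320) / 30.5 = 5.082 cmH2O.
Original PIP = 320/30.5 + 6.2×1.2167 + 10 = 28.035 cmH2O; new PIP = 28.035 + (5.082) = 33.117 cmH2O.

33.1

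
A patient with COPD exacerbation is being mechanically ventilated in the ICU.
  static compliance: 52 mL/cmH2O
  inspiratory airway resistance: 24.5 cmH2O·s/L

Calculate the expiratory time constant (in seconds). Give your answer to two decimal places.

1.27

τ = R × C = 24.5 × 52 mL/cmH2O = 24.5 × 0.052 L/cmH2O = 1.274 s.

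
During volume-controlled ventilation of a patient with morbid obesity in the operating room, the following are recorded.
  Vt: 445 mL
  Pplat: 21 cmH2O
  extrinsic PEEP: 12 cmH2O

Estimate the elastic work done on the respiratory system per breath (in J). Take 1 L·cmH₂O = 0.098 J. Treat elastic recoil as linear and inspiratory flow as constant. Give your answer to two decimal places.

0.20

Elastic work ≈ ½ × (Pplat − PEEP) × Vt = 0.5 × (21 − 12) × 0.445 L = 0.5 × 9.0 × 0.445 = 2.003 L·cmH2O.
× 0.098 J/(L·cmH2O) → 0.1963 J.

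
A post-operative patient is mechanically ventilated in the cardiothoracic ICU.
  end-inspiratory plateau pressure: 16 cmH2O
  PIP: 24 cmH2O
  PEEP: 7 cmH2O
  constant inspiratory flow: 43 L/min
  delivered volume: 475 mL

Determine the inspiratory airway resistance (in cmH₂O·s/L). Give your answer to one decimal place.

11.2

Flow: 43 L/min ÷ 60 = 0.7167 L/s.
Raw = (PIP − Pplat) / flow = (24 − 16) / 0.7167 = 8.0 / 0.7167 = 11.162 cmH2O·s/L.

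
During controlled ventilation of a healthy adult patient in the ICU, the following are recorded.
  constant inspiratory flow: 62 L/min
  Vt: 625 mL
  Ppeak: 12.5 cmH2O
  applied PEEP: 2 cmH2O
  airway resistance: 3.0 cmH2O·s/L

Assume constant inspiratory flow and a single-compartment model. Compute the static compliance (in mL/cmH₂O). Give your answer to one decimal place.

Flow: 62 L/min ÷ 60 = 1.0333 L/s.
Equation of motion (constant flow): PIP = Vt/C + R·V̇ + PEEP.
Vt/C = PIP − R·V̇ − PEEP = 12.5 − 3.0×1.0333 − 2 = 12.5 − 3.1 − 2 = 7.4 cmH2O.
C = Vt / 7.4 = 625 / 7.4 = 84.459 mL/cmH2O.

84.5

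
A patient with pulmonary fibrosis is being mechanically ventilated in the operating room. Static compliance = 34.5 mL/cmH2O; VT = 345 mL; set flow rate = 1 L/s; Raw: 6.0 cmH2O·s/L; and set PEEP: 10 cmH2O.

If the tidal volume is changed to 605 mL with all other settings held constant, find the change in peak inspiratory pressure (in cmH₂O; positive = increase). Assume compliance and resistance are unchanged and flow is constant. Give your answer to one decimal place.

PIP = Vt/C + R·V̇ + PEEP (constant-flow equation of motion).
Only the elastic term changes: ΔPIP = ΔVt / C = (605 − 345) / 34.5 = 7.536 cmH2O.

7.5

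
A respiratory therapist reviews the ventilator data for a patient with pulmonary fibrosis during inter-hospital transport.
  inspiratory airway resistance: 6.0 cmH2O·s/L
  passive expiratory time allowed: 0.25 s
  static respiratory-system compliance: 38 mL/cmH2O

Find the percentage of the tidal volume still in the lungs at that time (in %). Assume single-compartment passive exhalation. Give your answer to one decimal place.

33.4

τ = R × C = 6.0 × 38 mL/cmH2O = 6.0 × 0.038 L/cmH2O = 0.228 s.
Passive exhalation: V(t)/V₀ = e^(−t/τ) = e^(−0.25/0.228) = 0.334.
Fraction remaining = 0.334 → 33.4%.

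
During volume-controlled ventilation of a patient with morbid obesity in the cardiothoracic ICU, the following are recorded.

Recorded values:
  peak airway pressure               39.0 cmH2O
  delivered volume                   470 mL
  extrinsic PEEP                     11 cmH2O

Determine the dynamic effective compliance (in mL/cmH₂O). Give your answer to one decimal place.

16.8

Dynamic compliance = Vt / (PIP − PEEP) = 470 / (39.0 − 11) = 470 / 28.0 = 16.786 mL/cmH2O.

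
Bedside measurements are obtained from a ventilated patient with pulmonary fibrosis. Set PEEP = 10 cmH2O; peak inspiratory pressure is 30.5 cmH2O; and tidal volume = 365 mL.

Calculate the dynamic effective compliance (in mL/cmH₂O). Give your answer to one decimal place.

17.8

Dynamic compliance = Vt / (PIP − PEEP) = 365 / (30.5 − 10) = 365 / 20.5 = 17.805 mL/cmH2O.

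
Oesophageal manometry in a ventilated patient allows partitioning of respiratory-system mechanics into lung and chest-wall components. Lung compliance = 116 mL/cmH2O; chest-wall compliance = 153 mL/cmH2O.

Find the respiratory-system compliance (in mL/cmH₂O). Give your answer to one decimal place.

Lung and chest wall are elastances in series: 1/Crs = 1/CL + 1/Ccw.
1/Crs = 1/116 + 1/153 = 0.01516.
Crs = 65.963 mL/cmH2O.

66.0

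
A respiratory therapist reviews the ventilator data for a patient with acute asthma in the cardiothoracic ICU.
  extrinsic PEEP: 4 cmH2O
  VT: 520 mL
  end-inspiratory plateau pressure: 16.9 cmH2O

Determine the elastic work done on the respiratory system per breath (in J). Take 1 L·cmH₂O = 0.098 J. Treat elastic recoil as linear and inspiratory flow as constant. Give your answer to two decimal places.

0.33

Elastic work ≈ ½ × (Pplat − PEEP) × Vt = 0.5 × (16.9 − 4) × 0.520 L = 0.5 × 12.9 × 0.520 = 3.354 L·cmH2O.
× 0.098 J/(L·cmH2O) → 0.3287 J.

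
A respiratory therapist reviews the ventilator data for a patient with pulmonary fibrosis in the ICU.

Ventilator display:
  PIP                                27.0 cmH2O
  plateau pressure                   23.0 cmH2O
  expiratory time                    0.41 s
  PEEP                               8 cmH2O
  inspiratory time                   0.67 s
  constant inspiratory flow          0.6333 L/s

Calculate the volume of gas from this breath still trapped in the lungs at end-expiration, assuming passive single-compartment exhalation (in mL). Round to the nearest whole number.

43

Vt = flow × Ti = 0.6333 L/s × 0.67 s × 1000 mL/L = 424.31 mL.
R = (PIP − Pplat)/V̇ = (27.0 − 23.0) / 0.6333 = 4.0/0.6333 = 6.316 cmH2O·s/L.
C = Vt/(Pplat − PEEP) = 424.31 / (23.0 − 8) = 424.31/15.0 = 28.287 mL/cmH2O.
τ = R × C = 6.316 × 0.02829 L/cmH2O = 0.1787 s.
Fraction remaining = e^(−Te/τ) = e^(−0.41/0.1787) = 0.1008.
Trapped volume = 424.31 × 0.1008 = 42.77 mL.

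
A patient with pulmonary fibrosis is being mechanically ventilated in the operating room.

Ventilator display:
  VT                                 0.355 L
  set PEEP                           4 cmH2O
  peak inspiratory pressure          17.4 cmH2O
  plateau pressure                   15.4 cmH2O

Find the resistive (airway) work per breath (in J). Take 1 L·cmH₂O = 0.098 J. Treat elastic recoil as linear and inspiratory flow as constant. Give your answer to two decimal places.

0.07

With constant inspiratory flow the resistive pressure is constant at PIP − Pplat = 17.4 − 15.4 = 2.0 cmH2O, so resistive work = 2.0 × 0.355 = 0.71 L·cmH2O.
× 0.098 J/(L·cmH2O) → 0.06958 J.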